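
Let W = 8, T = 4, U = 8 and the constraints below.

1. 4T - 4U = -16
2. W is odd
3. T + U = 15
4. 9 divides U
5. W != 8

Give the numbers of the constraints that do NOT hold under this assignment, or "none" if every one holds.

1. 4T - 4U = 4(4) - 4(8) = -16 — OK.
2. W = 8 is even — violated.
3. T + U = 4 + 8 = 12, not 15 — violated.
4. 8 = 9*0 + 8, so 9 does not divide 8 — violated.
5. W = 8, but 8 is required to differ — violated.

No — constraints 2, 3, 4, and 5 are not satisfied.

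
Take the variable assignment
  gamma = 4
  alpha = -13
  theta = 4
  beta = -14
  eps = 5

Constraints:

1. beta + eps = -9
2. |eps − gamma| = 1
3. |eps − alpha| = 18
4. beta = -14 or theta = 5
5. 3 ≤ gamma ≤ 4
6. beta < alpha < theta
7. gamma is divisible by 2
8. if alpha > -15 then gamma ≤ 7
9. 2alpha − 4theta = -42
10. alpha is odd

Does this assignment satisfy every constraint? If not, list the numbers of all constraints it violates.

None — every constraint holds.

1. beta + eps = -14 + 5 = -9  OK
2. |5 − 4| = 1  OK
3. |5 − (-13)| = 18  OK
4. beta = -14 = -14 (first disjunct)  OK
5. gamma = 4 lies in [3, 4]  OK
6. values -14 < -13 < 4  OK
7. 4 / 2 = 2, so 2 divides 4  OK
8. alpha = -13 > -15, so we need gamma ≤ 7; gamma = 4 ≤ 7  OK
9. 2alpha − 4theta = 2(-13) − 4(4) = -42  OK
10. alpha = -13 is odd  OK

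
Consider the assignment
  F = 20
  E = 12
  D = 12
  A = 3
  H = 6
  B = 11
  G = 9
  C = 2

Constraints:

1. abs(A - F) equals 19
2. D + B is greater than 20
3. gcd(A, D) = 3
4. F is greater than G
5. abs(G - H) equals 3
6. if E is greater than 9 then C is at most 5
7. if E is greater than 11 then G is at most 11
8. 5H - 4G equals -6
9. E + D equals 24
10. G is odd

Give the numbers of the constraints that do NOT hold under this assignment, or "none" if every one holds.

Violated: 1.

1. abs(3 - 20) = 17, not 19 — violated.
2. D + B = 12 + 11 = 23; 23 > 20 — satisfied.
3. gcd(3, 12) = 3 — satisfied.
4. F = 20, G = 9; 20 > 9 — satisfied.
5. abs(9 - 6) = 3 — satisfied.
6. E = 12 > 9, so we need C ≤ 5; C = 2 ≤ 5 — satisfied.
7. E = 12 > 11, so we need G ≤ 11; G = 9 ≤ 11 — satisfied.
8. 5H - 4G = 5(6) - 4(9) = -6 — satisfied.
9. E + D = 12 + 12 = 24 — satisfied.
10. G = 9 is odd — satisfied.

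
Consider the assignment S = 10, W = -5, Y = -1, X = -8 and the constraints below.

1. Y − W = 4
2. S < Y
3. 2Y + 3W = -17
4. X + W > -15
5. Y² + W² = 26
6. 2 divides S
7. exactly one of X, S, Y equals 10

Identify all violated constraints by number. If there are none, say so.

1. Y − W = -1 − (-5) = 4  OK
2. S = 10, Y = -1; 10 ≥ -1 (want <)  FAIL
3. 2Y + 3W = 2(-1) + 3(-5) = -17  OK
4. X + W = -8 + (-5) = -13; -13 > -15  OK
5. Y² + W² = (-1)² + (-5)² = 1 + 25 = 26  OK
6. 10 / 2 = 5, so 2 divides 10  OK
7. X=-8, S=10, Y=-1; 1 of them equals 10  OK

Violated: 2.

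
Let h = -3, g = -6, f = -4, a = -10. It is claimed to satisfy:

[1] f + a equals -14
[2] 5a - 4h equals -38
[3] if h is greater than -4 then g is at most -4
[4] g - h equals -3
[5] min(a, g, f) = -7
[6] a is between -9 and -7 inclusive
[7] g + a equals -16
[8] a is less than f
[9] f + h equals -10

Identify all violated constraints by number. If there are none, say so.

[1] f + a = -4 + (-10) = -14 — satisfied.
[2] 5a - 4h = 5(-10) - 4(-3) = -38 — satisfied.
[3] h = -3 > -4, so we need g ≤ -4; g = -6 ≤ -4 — satisfied.
[4] g - h = -6 - (-3) = -3 — satisfied.
[5] min(-10, -6, -4) = -10, not -7 — violated.
[6] a = -10 is outside [-9, -7] — violated.
[7] g + a = -6 + (-10) = -16 — satisfied.
[8] a = -10, f = -4; -10 < -4 — satisfied.
[9] f + h = -4 + (-3) = -7, not -10 — violated.

Constraints 5, 6, and 9 do not hold.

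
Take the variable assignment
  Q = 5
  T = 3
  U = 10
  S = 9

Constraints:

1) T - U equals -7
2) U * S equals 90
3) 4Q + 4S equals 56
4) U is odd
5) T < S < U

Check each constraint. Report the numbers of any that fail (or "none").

1) T - U = 3 - 10 = -7  ✓
2) U * S = 10 * 9 = 90  ✓
3) 4Q + 4S = 4(5) + 4(9) = 56  ✓
4) U = 10 is even  ✗
5) values 3 < 9 < 10  ✓

Constraint 4 does not hold.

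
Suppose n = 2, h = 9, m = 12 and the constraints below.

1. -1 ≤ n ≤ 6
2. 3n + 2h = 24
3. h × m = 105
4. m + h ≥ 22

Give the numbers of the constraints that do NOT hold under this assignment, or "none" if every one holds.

No — constraints 3 and 4 are not satisfied.

1. n = 2 lies in [-1, 6]  ✓
2. 3n + 2h = 3(2) + 2(9) = 24  ✓
3. h × m = 9 × 12 = 108, not 105  ✗
4. m + h = 12 + 9 = 21; 21 < 22, bound 22 not met  ✗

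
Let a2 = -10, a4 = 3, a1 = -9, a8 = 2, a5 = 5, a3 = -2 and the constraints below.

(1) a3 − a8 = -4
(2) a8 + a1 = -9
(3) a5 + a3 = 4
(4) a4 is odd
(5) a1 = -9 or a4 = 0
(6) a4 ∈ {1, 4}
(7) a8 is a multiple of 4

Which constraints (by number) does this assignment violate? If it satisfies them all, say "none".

No — constraints 2, 3, 6, and 7 are not satisfied.

(1) a3 − a8 = -2 − 2 = -4 — OK.
(2) a8 + a1 = 2 + (-9) = -7, not -9 — violated.
(3) a5 + a3 = 5 + (-2) = 3, not 4 — violated.
(4) a4 = 3 is odd — OK.
(5) a1 = -9 = -9 (first disjunct) — OK.
(6) a4 = 3 is not in {1, 4} — violated.
(7) 2 = 4×0 + 2, so 4 does not divide 2 — violated.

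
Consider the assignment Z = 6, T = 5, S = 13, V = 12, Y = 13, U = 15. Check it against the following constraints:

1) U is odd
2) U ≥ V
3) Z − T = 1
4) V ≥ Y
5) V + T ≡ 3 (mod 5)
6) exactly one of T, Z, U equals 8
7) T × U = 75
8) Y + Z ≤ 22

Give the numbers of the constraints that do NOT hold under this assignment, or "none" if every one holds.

1) U = 15 is odd  holds
2) U = 15, V = 12; 15 ≥ 12  holds
3) Z − T = 6 − 5 = 1  holds
4) V = 12, Y = 13; 12 < 13 (want ≥)  fails
5) V + T = 17; 17 mod 5 = 2, not 3  fails
6) T=5, Z=6, U=15; 0 of them equal 8, not exactly one  fails
7) T × U = 5 × 15 = 75  holds
8) Y + Z = 13 + 6 = 19; 19 ≤ 22  holds

The assignment fails constraints 4, 5, 6.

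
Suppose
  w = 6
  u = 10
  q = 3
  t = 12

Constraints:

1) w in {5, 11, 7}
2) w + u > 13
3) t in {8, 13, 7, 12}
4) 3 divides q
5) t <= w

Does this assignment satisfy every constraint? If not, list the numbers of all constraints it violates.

Constraints 1, 5 are violated.

1) w = 6 is not in {5, 11, 7} — fails.
2) w + u = 6 + 10 = 16; 16 > 13 — holds.
3) t = 12 is in {8, 13, 7, 12} — holds.
4) 3 / 3 = 1, so 3 divides 3 — holds.
5) t = 12, w = 6; 12 > 6 (want ≤) — fails.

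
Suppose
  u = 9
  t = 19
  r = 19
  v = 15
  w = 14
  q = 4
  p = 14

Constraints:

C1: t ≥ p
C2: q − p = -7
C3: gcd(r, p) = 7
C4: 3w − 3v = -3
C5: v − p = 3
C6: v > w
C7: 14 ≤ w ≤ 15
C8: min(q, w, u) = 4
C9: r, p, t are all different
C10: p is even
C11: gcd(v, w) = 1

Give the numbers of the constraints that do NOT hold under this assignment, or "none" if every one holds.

C1: t = 19, p = 14; 19 ≥ 14 — OK.
C2: q − p = 4 − 14 = -10, not -7 — violated.
C3: gcd(19, 14) = 1, not 7 — violated.
C4: 3w − 3v = 3(14) − 3(15) = -3 — OK.
C5: v − p = 15 − 14 = 1, not 3 — violated.
C6: v = 15, w = 14; 15 > 14 — OK.
C7: w = 14 lies in [14, 15] — OK.
C8: min(4, 14, 9) = 4 — OK.
C9: r = t = 19, not all different — violated.
C10: p = 14 is even — OK.
C11: gcd(15, 14) = 1 — OK.

The assignment fails constraints 2, 3, 5, 9.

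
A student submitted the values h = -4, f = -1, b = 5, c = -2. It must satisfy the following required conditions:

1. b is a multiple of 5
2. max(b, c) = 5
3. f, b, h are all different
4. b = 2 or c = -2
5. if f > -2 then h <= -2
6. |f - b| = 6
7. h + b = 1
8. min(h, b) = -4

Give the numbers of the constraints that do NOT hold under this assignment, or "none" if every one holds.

No violations.

1. 5 / 5 = 1, so 5 divides 5  OK
2. max(5, -2) = 5  OK
3. values -1, 5, -4 are pairwise distinct  OK
4. b = 5 ≠ 2, but c = -2 = -2 (second disjunct)  OK
5. f = -1 > -2, so we need h ≤ -2; h = -4 ≤ -2  OK
6. |-1 - 5| = 6  OK
7. h + b = -4 + 5 = 1  OK
8. min(-4, 5) = -4  OK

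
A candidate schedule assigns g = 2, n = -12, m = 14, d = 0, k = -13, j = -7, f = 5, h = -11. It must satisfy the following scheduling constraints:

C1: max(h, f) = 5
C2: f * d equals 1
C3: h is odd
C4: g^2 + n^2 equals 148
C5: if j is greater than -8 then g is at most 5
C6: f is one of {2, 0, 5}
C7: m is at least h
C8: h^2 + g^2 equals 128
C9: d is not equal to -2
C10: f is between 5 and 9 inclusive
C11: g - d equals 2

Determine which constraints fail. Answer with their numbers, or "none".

C1: max(-11, 5) = 5  true
C2: f * d = 5 * 0 = 0, not 1  false
C3: h = -11 is odd  true
C4: g^2 + n^2 = 2^2 + (-12)^2 = 4 + 144 = 148  true
C5: j = -7 > -8, so we need g ≤ 5; g = 2 ≤ 5  true
C6: f = 5 is in {2, 0, 5}  true
C7: m = 14, h = -11; 14 ≥ -11  true
C8: h^2 + g^2 = (-11)^2 + 2^2 = 121 + 4 = 125, not 128  false
C9: d = 0, and 0 ≠ -2  true
C10: f = 5 lies in [5, 9]  true
C11: g - d = 2 - 0 = 2  true

Constraints 2 and 8 do not hold.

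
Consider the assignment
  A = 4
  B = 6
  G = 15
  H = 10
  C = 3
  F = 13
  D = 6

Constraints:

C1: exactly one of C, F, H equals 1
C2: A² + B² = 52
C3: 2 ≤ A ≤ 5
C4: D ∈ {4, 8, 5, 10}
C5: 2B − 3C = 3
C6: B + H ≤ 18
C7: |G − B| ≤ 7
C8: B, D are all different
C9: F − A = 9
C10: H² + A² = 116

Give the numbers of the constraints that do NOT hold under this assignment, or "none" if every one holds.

C1: C=3, F=13, H=10; 0 of them equal 1, not exactly one — fails.
C2: A² + B² = 4² + 6² = 16 + 36 = 52 — holds.
C3: A = 4 lies in [2, 5] — holds.
C4: D = 6 is not in {4, 8, 5, 10} — fails.
C5: 2B − 3C = 2(6) − 3(3) = 3 — holds.
C6: B + H = 6 + 10 = 16; 16 ≤ 18 — holds.
C7: |15 − 6| = 9; 9 > 7, exceeds bound 7 — fails.
C8: B = D = 6, not all different — fails.
C9: F − A = 13 − 4 = 9 — holds.
C10: H² + A² = 10² + 4² = 100 + 16 = 116 — holds.

No — constraints 1, 4, 7, 8 are not satisfied.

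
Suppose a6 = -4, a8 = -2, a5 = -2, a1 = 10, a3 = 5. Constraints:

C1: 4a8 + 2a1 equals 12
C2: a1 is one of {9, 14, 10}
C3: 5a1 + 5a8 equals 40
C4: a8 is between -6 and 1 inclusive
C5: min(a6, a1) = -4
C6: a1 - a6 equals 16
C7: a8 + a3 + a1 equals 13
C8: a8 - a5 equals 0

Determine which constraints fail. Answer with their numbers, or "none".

No — constraint 6 is not satisfied.

C1: 4a8 + 2a1 = 4(-2) + 2(10) = 12 — holds.
C2: a1 = 10 is in {9, 14, 10} — holds.
C3: 5a1 + 5a8 = 5(10) + 5(-2) = 40 — holds.
C4: a8 = -2 lies in [-6, 1] — holds.
C5: min(-4, 10) = -4 — holds.
C6: a1 - a6 = 10 - (-4) = 14, not 16 — fails.
C7: a8 + a3 + a1 = -2 + 5 + 10 = 13 — holds.
C8: a8 - a5 = -2 - (-2) = 0 — holds.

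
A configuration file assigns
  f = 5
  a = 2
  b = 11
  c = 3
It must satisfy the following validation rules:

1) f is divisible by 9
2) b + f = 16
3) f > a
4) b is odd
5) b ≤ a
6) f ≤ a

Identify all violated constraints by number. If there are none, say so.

No — constraints 1, 5, and 6 are not satisfied.

1) 5 = 9×0 + 5, so 9 does not divide 5 — fails.
2) b + f = 11 + 5 = 16 — holds.
3) f = 5, a = 2; 5 > 2 — holds.
4) b = 11 is odd — holds.
5) b = 11, a = 2; 11 > 2 (want ≤) — fails.
6) f = 5, a = 2; 5 > 2 (want ≤) — fails.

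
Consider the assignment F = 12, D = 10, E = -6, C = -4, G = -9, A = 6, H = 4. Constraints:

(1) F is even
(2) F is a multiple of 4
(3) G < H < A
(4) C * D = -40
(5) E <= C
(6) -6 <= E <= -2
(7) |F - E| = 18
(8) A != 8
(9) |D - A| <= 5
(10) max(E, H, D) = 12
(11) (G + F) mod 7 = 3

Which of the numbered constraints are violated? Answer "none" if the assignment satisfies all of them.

Constraint 10 is violated.

(1) F = 12 is even  holds
(2) 12 / 4 = 3, so 4 divides 12  holds
(3) values -9 < 4 < 6  holds
(4) C * D = -4 * 10 = -40  holds
(5) E = -6, C = -4; -6 ≤ -4  holds
(6) E = -6 lies in [-6, -2]  holds
(7) |12 - (-6)| = 18  holds
(8) A = 6, and 6 ≠ 8  holds
(9) |10 - 6| = 4; 4 ≤ 5  holds
(10) max(-6, 4, 10) = 10, not 12  fails
(11) G + F = 3; 3 mod 7 = 3  holds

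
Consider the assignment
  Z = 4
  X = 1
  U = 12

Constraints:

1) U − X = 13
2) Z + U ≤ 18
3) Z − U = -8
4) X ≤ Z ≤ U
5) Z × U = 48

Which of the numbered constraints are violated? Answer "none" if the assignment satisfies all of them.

Violated: 1.

1) U − X = 12 − 1 = 11, not 13  ✗
2) Z + U = 4 + 12 = 16; 16 ≤ 18  ✓
3) Z − U = 4 − 12 = -8  ✓
4) values 1 ≤ 4 ≤ 12  ✓
5) Z × U = 4 × 12 = 48  ✓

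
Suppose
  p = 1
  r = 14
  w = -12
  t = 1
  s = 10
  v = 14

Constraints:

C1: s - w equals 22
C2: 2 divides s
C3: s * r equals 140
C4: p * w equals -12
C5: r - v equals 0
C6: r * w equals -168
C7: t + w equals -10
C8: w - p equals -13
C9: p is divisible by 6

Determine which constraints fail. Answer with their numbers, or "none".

C1: s - w = 10 - (-12) = 22 — OK.
C2: 10 / 2 = 5, so 2 divides 10 — OK.
C3: s * r = 10 * 14 = 140 — OK.
C4: p * w = 1 * (-12) = -12 — OK.
C5: r - v = 14 - 14 = 0 — OK.
C6: r * w = 14 * (-12) = -168 — OK.
C7: t + w = 1 + (-12) = -11, not -10 — violated.
C8: w - p = -12 - 1 = -13 — OK.
C9: 1 = 6*0 + 1, so 6 does not divide 1 — violated.

Constraints 7 and 9 are violated.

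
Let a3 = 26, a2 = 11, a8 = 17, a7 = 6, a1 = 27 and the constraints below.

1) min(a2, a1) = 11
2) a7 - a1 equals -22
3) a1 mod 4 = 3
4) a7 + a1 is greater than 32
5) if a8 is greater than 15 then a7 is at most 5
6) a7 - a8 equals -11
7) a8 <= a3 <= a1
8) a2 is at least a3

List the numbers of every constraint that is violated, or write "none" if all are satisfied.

1) min(11, 27) = 11 — OK.
2) a7 - a1 = 6 - 27 = -21, not -22 — violated.
3) 27 mod 4 = 3 — OK.
4) a7 + a1 = 6 + 27 = 33; 33 > 32 — OK.
5) a8 = 17 > 15, so we need a7 ≤ 5; but a7 = 6 > 5 — violated.
6) a7 - a8 = 6 - 17 = -11 — OK.
7) values 17 <= 26 <= 27 — OK.
8) a2 = 11, a3 = 26; 11 < 26 (want ≥) — violated.

The assignment fails constraints 2, 5, 8.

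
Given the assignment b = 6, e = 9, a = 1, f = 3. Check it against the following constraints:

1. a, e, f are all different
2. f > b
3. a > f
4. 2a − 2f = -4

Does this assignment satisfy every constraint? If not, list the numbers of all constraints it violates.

Constraints 2 and 3 do not hold.

1. values 1, 9, 3 are pairwise distinct — satisfied.
2. f = 3, b = 6; 3 ≤ 6 (want >) — violated.
3. a = 1, f = 3; 1 ≤ 3 (want >) — violated.
4. 2a − 2f = 2(1) − 2(3) = -4 — satisfied.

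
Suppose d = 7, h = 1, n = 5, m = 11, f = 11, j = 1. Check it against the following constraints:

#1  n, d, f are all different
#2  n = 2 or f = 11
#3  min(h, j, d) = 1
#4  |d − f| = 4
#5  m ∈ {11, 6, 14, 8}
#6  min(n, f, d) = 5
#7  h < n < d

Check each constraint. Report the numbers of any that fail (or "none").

Yes — all constraints hold.

#1 values 5, 7, 11 are pairwise distinct  ✓
#2 n = 5 ≠ 2, but f = 11 = 11 (second disjunct)  ✓
#3 min(1, 1, 7) = 1  ✓
#4 |7 − 11| = 4  ✓
#5 m = 11 is in {11, 6, 14, 8}  ✓
#6 min(5, 11, 7) = 5  ✓
#7 values 1 < 5 < 7  ✓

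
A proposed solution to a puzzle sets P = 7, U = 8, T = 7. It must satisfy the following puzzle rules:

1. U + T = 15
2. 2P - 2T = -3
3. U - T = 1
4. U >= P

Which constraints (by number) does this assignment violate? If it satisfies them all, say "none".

1. U + T = 8 + 7 = 15  true
2. 2P - 2T = 2(7) - 2(7) = 0, not -3  false
3. U - T = 8 - 7 = 1  true
4. U = 8, P = 7; 8 ≥ 7  true

Constraint 2 is violated.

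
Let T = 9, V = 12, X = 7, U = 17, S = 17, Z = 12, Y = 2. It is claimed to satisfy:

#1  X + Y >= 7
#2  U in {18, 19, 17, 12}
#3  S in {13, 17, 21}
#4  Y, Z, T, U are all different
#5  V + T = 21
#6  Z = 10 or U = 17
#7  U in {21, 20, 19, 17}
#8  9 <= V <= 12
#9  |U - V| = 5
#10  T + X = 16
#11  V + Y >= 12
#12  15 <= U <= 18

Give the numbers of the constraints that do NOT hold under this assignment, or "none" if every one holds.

#1 X + Y = 7 + 2 = 9; 9 ≥ 7 — holds.
#2 U = 17 is in {18, 19, 17, 12} — holds.
#3 S = 17 is in {13, 17, 21} — holds.
#4 values 2, 12, 9, 17 are pairwise distinct — holds.
#5 V + T = 12 + 9 = 21 — holds.
#6 Z = 12 ≠ 10, but U = 17 = 17 (second disjunct) — holds.
#7 U = 17 is in {21, 20, 19, 17} — holds.
#8 V = 12 lies in [9, 12] — holds.
#9 |17 - 12| = 5 — holds.
#10 T + X = 9 + 7 = 16 — holds.
#11 V + Y = 12 + 2 = 14; 14 ≥ 12 — holds.
#12 U = 17 lies in [15, 18] — holds.

Yes — all constraints hold.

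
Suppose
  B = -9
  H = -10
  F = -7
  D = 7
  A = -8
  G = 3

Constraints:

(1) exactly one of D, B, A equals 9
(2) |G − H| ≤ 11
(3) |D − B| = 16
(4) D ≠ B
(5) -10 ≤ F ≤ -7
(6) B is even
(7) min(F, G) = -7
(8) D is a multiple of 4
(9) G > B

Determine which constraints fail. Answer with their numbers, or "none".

Violated: 1, 2, 6, and 8.

(1) D=7, B=-9, A=-8; 0 of them equal 9, not exactly one — fails.
(2) |3 − (-10)| = 13; 13 > 11, exceeds bound 11 — fails.
(3) |7 − (-9)| = 16 — holds.
(4) D = 7, B = -9; distinct — holds.
(5) F = -7 lies in [-10, -7] — holds.
(6) B = -9 is odd — fails.
(7) min(-7, 3) = -7 — holds.
(8) 7 = 4×1 + 3, so 4 does not divide 7 — fails.
(9) G = 3, B = -9; 3 > -9 — holds.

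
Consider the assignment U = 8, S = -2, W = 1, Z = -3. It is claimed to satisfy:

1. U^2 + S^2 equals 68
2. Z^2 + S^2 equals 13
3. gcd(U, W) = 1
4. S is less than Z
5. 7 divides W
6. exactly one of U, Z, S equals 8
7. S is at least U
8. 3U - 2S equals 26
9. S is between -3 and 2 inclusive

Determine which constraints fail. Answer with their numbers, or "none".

1. U^2 + S^2 = 8^2 + (-2)^2 = 64 + 4 = 68 — satisfied.
2. Z^2 + S^2 = (-3)^2 + (-2)^2 = 9 + 4 = 13 — satisfied.
3. gcd(8, 1) = 1 — satisfied.
4. S = -2, Z = -3; -2 ≥ -3 (want <) — violated.
5. 1 = 7*0 + 1, so 7 does not divide 1 — violated.
6. U=8, Z=-3, S=-2; 1 of them equals 8 — satisfied.
7. S = -2, U = 8; -2 < 8 (want ≥) — violated.
8. 3U - 2S = 3(8) - 2(-2) = 28, not 26 — violated.
9. S = -2 lies in [-3, 2] — satisfied.

No — constraints 4, 5, 7, 8 are not satisfied.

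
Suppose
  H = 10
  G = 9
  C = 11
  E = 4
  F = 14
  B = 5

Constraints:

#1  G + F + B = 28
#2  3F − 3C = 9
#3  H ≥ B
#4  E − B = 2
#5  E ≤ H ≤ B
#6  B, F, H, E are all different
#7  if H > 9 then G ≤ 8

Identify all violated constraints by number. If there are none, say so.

The assignment fails constraints 4, 5, 7.

#1 G + F + B = 9 + 14 + 5 = 28  holds
#2 3F − 3C = 3(14) − 3(11) = 9  holds
#3 H = 10, B = 5; 10 ≥ 5  holds
#4 E − B = 4 − 5 = -1, not 2  fails
#5 values 4, 10, 5; H = 10 is not ≤ B = 5  fails
#6 values 5, 14, 10, 4 are pairwise distinct  holds
#7 H = 10 > 9, so we need G ≤ 8; but G = 9 > 8  fails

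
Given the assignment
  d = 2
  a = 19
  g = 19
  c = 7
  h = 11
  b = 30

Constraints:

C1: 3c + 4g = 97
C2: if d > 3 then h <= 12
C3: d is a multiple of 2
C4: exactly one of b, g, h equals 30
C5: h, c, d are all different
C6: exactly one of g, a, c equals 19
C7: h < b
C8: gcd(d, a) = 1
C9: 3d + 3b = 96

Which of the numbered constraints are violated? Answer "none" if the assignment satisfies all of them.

C1: 3c + 4g = 3(7) + 4(19) = 97 — holds.
C2: d = 2, not > 3; antecedent false, conditional vacuously true — holds.
C3: 2 / 2 = 1, so 2 divides 2 — holds.
C4: b=30, g=19, h=11; 1 of them equals 30 — holds.
C5: values 11, 7, 2 are pairwise distinct — holds.
C6: g=19, a=19, c=7; 2 of them equal 19, not exactly one — fails.
C7: h = 11, b = 30; 11 < 30 — holds.
C8: gcd(2, 19) = 1 — holds.
C9: 3d + 3b = 3(2) + 3(30) = 96 — holds.

Constraint 6 does not hold.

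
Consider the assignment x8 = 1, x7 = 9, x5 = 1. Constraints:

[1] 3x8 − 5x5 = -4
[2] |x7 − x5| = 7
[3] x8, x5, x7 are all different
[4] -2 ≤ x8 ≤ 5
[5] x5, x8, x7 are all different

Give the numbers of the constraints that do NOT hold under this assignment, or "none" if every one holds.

Constraints 1, 2, 3, and 5 do not hold.

[1] 3x8 − 5x5 = 3(1) − 5(1) = -2, not -4  FAIL
[2] |9 − 1| = 8, not 7  FAIL
[3] x8 = x5 = 1, not all different  FAIL
[4] x8 = 1 lies in [-2, 5]  OK
[5] x5 = x8 = 1, not all different  FAIL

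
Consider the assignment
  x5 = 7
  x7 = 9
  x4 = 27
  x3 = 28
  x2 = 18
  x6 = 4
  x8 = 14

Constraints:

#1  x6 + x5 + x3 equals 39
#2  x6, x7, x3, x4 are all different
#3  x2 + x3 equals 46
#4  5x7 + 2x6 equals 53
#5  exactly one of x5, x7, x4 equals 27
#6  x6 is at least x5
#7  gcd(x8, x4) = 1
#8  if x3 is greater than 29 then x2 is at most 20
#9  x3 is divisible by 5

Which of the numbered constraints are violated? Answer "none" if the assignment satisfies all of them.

No — constraints 6 and 9 are not satisfied.

#1 x6 + x5 + x3 = 4 + 7 + 28 = 39  OK
#2 values 4, 9, 28, 27 are pairwise distinct  OK
#3 x2 + x3 = 18 + 28 = 46  OK
#4 5x7 + 2x6 = 5(9) + 2(4) = 53  OK
#5 x5=7, x7=9, x4=27; 1 of them equals 27  OK
#6 x6 = 4, x5 = 7; 4 < 7 (want ≥)  FAIL
#7 gcd(14, 27) = 1  OK
#8 x3 = 28, not > 29; antecedent false, conditional vacuously true  OK
#9 28 = 5*5 + 3, so 5 does not divide 28  FAIL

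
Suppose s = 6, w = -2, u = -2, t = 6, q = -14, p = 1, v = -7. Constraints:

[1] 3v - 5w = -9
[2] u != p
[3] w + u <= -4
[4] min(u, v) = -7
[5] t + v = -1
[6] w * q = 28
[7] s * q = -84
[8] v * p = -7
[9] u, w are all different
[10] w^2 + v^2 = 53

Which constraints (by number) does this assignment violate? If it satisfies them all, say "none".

Violated: 1, 9.

[1] 3v - 5w = 3(-7) - 5(-2) = -11, not -9  FAIL
[2] u = -2, p = 1; distinct  OK
[3] w + u = -2 + (-2) = -4; -4 ≤ -4  OK
[4] min(-2, -7) = -7  OK
[5] t + v = 6 + (-7) = -1  OK
[6] w * q = -2 * (-14) = 28  OK
[7] s * q = 6 * (-14) = -84  OK
[8] v * p = -7 * 1 = -7  OK
[9] u = w = -2, not all different  FAIL
[10] w^2 + v^2 = (-2)^2 + (-7)^2 = 4 + 49 = 53  OK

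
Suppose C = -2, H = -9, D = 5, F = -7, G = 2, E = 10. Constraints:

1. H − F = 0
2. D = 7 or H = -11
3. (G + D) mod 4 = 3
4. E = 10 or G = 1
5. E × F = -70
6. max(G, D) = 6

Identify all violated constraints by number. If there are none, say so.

No — constraints 1, 2, and 6 are not satisfied.

1. H − F = -9 − (-7) = -2, not 0 — violated.
2. D = 5 ≠ 7 and H = -9 ≠ -11; both disjuncts false — violated.
3. G + D = 7; 7 mod 4 = 3 — satisfied.
4. E = 10 = 10 (first disjunct) — satisfied.
5. E × F = 10 × (-7) = -70 — satisfied.
6. max(2, 5) = 5, not 6 — violated.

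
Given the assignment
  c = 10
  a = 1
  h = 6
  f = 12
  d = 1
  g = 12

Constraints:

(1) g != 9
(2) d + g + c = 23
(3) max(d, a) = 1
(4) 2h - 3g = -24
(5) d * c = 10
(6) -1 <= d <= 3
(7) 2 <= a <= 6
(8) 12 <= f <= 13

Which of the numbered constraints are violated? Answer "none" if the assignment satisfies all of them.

Constraint 7 does not hold.

(1) g = 12, and 12 ≠ 9  OK
(2) d + g + c = 1 + 12 + 10 = 23  OK
(3) max(1, 1) = 1  OK
(4) 2h - 3g = 2(6) - 3(12) = -24  OK
(5) d * c = 1 * 10 = 10  OK
(6) d = 1 lies in [-1, 3]  OK
(7) a = 1 is outside [2, 6]  FAIL
(8) f = 12 lies in [12, 13]  OK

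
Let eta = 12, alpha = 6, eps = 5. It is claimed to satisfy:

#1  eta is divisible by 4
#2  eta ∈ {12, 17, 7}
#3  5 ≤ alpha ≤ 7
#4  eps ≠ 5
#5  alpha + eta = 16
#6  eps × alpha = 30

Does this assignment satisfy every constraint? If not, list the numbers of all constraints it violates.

Constraints 4 and 5 are violated.

#1 12 / 4 = 3, so 4 divides 12  true
#2 eta = 12 is in {12, 17, 7}  true
#3 alpha = 6 lies in [5, 7]  true
#4 eps = 5, but 5 is required to differ  false
#5 alpha + eta = 6 + 12 = 18, not 16  false
#6 eps × alpha = 5 × 6 = 30  true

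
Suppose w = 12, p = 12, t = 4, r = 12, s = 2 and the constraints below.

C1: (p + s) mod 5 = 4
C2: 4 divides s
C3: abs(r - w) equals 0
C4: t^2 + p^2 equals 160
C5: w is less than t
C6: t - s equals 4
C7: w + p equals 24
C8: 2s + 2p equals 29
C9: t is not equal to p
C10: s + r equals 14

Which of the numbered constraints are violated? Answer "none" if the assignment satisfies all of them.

C1: p + s = 14; 14 mod 5 = 4  ✔
C2: 2 = 4*0 + 2, so 4 does not divide 2  ✘
C3: abs(12 - 12) = 0  ✔
C4: t^2 + p^2 = 4^2 + 12^2 = 16 + 144 = 160  ✔
C5: w = 12, t = 4; 12 ≥ 4 (want <)  ✘
C6: t - s = 4 - 2 = 2, not 4  ✘
C7: w + p = 12 + 12 = 24  ✔
C8: 2s + 2p = 2(2) + 2(12) = 28, not 29  ✘
C9: t = 4, p = 12; distinct  ✔
C10: s + r = 2 + 12 = 14  ✔

No — constraints 2, 5, 6, 8 are not satisfied.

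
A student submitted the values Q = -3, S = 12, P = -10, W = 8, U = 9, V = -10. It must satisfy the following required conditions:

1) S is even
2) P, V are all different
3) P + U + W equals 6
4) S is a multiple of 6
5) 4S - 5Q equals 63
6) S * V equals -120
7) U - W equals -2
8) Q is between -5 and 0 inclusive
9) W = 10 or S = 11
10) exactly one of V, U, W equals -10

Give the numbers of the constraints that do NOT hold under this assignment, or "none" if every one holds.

1) S = 12 is even  yes
2) P = V = -10, not all different  no
3) P + U + W = -10 + 9 + 8 = 7, not 6  no
4) 12 / 6 = 2, so 6 divides 12  yes
5) 4S - 5Q = 4(12) - 5(-3) = 63  yes
6) S * V = 12 * (-10) = -120  yes
7) U - W = 9 - 8 = 1, not -2  no
8) Q = -3 lies in [-5, 0]  yes
9) W = 8 ≠ 10 and S = 12 ≠ 11; both disjuncts false  no
10) V=-10, U=9, W=8; 1 of them equals -10  yes

The assignment fails constraints 2, 3, 7, and 9.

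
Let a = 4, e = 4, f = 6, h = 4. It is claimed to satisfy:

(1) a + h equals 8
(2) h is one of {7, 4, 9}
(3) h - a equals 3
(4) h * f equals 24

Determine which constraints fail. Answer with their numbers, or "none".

Constraint 3 does not hold.

(1) a + h = 4 + 4 = 8  holds
(2) h = 4 is in {7, 4, 9}  holds
(3) h - a = 4 - 4 = 0, not 3  fails
(4) h * f = 4 * 6 = 24  holds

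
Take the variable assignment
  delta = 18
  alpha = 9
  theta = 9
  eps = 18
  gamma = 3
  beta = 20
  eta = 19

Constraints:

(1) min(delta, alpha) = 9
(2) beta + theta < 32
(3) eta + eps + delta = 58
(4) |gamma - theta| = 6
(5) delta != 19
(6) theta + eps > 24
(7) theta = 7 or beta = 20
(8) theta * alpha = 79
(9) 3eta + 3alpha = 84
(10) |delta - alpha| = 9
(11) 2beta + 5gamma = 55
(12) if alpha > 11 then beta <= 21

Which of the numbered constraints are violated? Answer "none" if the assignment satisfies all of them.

Constraints 3 and 8 are violated.

(1) min(18, 9) = 9 — OK.
(2) beta + theta = 20 + 9 = 29; 29 < 32 — OK.
(3) eta + eps + delta = 19 + 18 + 18 = 55, not 58 — violated.
(4) |3 - 9| = 6 — OK.
(5) delta = 18, and 18 ≠ 19 — OK.
(6) theta + eps = 9 + 18 = 27; 27 > 24 — OK.
(7) theta = 9 ≠ 7, but beta = 20 = 20 (second disjunct) — OK.
(8) theta * alpha = 9 * 9 = 81, not 79 — violated.
(9) 3eta + 3alpha = 3(19) + 3(9) = 84 — OK.
(10) |18 - 9| = 9 — OK.
(11) 2beta + 5gamma = 2(20) + 5(3) = 55 — OK.
(12) alpha = 9, not > 11; antecedent false, conditional vacuously true — OK.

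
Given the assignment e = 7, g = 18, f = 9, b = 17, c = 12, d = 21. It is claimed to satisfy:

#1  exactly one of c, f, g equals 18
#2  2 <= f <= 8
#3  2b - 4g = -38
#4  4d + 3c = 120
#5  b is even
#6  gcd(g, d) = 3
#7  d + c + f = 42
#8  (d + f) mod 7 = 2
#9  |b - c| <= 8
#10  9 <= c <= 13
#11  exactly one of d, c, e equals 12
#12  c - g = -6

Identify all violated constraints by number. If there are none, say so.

Violated: 2 and 5.

#1 c=12, f=9, g=18; 1 of them equals 18  OK
#2 f = 9 is outside [2, 8]  FAIL
#3 2b - 4g = 2(17) - 4(18) = -38  OK
#4 4d + 3c = 4(21) + 3(12) = 120  OK
#5 b = 17 is odd  FAIL
#6 gcd(18, 21) = 3  OK
#7 d + c + f = 21 + 12 + 9 = 42  OK
#8 d + f = 30; 30 mod 7 = 2  OK
#9 |17 - 12| = 5; 5 ≤ 8  OK
#10 c = 12 lies in [9, 13]  OK
#11 d=21, c=12, e=7; 1 of them equals 12  OK
#12 c - g = 12 - 18 = -6  OK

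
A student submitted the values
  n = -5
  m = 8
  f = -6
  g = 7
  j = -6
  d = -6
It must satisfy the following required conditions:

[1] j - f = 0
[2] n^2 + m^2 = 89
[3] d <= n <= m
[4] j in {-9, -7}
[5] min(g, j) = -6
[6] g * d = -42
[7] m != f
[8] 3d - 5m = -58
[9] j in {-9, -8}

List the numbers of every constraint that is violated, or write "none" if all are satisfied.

Violated: 4 and 9.

[1] j - f = -6 - (-6) = 0  yes
[2] n^2 + m^2 = (-5)^2 + 8^2 = 25 + 64 = 89  yes
[3] values -6 <= -5 <= 8  yes
[4] j = -6 is not in {-9, -7}  no
[5] min(7, -6) = -6  yes
[6] g * d = 7 * (-6) = -42  yes
[7] m = 8, f = -6; distinct  yes
[8] 3d - 5m = 3(-6) - 5(8) = -58  yes
[9] j = -6 is not in {-9, -8}  no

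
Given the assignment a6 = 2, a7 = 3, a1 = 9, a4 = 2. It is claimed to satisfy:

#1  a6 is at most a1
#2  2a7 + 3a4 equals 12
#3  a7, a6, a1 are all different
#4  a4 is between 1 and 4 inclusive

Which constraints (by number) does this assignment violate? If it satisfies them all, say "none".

#1 a6 = 2, a1 = 9; 2 ≤ 9  holds
#2 2a7 + 3a4 = 2(3) + 3(2) = 12  holds
#3 values 3, 2, 9 are pairwise distinct  holds
#4 a4 = 2 lies in [1, 4]  holds

All constraints are satisfied.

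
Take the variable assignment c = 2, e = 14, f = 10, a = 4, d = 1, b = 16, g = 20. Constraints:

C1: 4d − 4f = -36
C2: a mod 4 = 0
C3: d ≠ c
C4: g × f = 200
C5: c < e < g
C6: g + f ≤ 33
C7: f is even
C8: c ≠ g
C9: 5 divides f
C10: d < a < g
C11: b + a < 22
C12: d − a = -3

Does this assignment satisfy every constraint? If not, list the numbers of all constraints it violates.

C1: 4d − 4f = 4(1) − 4(10) = -36 — OK.
C2: 4 mod 4 = 0 — OK.
C3: d = 1, c = 2; distinct — OK.
C4: g × f = 20 × 10 = 200 — OK.
C5: values 2 < 14 < 20 — OK.
C6: g + f = 20 + 10 = 30; 30 ≤ 33 — OK.
C7: f = 10 is even — OK.
C8: c = 2, g = 20; distinct — OK.
C9: 10 / 5 = 2, so 5 divides 10 — OK.
C10: values 1 < 4 < 20 — OK.
C11: b + a = 16 + 4 = 20; 20 < 22 — OK.
C12: d − a = 1 − 4 = -3 — OK.

Yes — all constraints hold.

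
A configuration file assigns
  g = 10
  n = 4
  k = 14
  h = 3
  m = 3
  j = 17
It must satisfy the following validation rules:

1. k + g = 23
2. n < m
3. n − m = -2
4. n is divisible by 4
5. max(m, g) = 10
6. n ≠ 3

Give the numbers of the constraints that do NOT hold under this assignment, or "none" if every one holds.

Violated: 1, 2, and 3.

1. k + g = 14 + 10 = 24, not 23 — violated.
2. n = 4, m = 3; 4 ≥ 3 (want <) — violated.
3. n − m = 4 − 3 = 1, not -2 — violated.
4. 4 / 4 = 1, so 4 divides 4 — satisfied.
5. max(3, 10) = 10 — satisfied.
6. n = 4, and 4 ≠ 3 — satisfied.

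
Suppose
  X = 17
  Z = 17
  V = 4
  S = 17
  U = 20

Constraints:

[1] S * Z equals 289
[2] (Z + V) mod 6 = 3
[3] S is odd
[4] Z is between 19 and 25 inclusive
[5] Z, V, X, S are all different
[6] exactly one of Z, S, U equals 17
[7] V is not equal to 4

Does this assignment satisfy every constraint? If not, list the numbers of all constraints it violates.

[1] S * Z = 17 * 17 = 289  OK
[2] Z + V = 21; 21 mod 6 = 3  OK
[3] S = 17 is odd  OK
[4] Z = 17 is outside [19, 25]  FAIL
[5] Z = X = 17, not all different  FAIL
[6] Z=17, S=17, U=20; 2 of them equal 17, not exactly one  FAIL
[7] V = 4, but 4 is required to differ  FAIL

No — constraints 4, 5, 6, and 7 are not satisfied.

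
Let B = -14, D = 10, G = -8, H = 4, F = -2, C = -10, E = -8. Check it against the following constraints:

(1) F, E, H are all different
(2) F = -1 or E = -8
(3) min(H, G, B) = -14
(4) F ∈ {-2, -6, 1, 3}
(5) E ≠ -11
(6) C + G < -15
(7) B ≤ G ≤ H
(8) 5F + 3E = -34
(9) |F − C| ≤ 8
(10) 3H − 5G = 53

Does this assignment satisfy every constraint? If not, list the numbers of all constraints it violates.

The assignment fails constraint 10.

(1) values -2, -8, 4 are pairwise distinct — holds.
(2) F = -2 ≠ -1, but E = -8 = -8 (second disjunct) — holds.
(3) min(4, -8, -14) = -14 — holds.
(4) F = -2 is in {-2, -6, 1, 3} — holds.
(5) E = -8, and -8 ≠ -11 — holds.
(6) C + G = -10 + (-8) = -18; -18 < -15 — holds.
(7) values -14 ≤ -8 ≤ 4 — holds.
(8) 5F + 3E = 5(-2) + 3(-8) = -34 — holds.
(9) |-2 − (-10)| = 8; 8 ≤ 8 — holds.
(10) 3H − 5G = 3(4) − 5(-8) = 52, not 53 — fails.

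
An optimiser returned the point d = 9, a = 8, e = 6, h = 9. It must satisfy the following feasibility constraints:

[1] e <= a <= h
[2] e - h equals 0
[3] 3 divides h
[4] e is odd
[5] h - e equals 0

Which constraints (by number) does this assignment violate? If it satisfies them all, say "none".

No — constraints 2, 4, and 5 are not satisfied.

[1] values 6 <= 8 <= 9  ✔
[2] e - h = 6 - 9 = -3, not 0  ✘
[3] 9 / 3 = 3, so 3 divides 9  ✔
[4] e = 6 is even  ✘
[5] h - e = 9 - 6 = 3, not 0  ✘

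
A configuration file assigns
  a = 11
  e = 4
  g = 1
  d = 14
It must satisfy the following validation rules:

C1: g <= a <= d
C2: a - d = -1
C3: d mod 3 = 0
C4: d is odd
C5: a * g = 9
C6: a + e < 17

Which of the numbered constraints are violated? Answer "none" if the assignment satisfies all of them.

Constraints 2, 3, 4, and 5 do not hold.

C1: values 1 <= 11 <= 14 — OK.
C2: a - d = 11 - 14 = -3, not -1 — violated.
C3: 14 mod 3 = 2, not 0 — violated.
C4: d = 14 is even — violated.
C5: a * g = 11 * 1 = 11, not 9 — violated.
C6: a + e = 11 + 4 = 15; 15 < 17 — OK.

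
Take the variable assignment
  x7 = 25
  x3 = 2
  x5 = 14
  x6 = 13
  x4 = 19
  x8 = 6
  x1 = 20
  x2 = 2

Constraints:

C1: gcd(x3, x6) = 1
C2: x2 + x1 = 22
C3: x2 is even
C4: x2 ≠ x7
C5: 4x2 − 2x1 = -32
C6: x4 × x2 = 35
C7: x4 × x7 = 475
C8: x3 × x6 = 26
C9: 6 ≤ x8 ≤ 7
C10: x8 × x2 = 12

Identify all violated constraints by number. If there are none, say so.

C1: gcd(2, 13) = 1 — holds.
C2: x2 + x1 = 2 + 20 = 22 — holds.
C3: x2 = 2 is even — holds.
C4: x2 = 2, x7 = 25; distinct — holds.
C5: 4x2 − 2x1 = 4(2) − 2(20) = -32 — holds.
C6: x4 × x2 = 19 × 2 = 38, not 35 — does not hold.
C7: x4 × x7 = 19 × 25 = 475 — holds.
C8: x3 × x6 = 2 × 13 = 26 — holds.
C9: x8 = 6 lies in [6, 7] — holds.
C10: x8 × x2 = 6 × 2 = 12 — holds.

Constraint 6 is violated.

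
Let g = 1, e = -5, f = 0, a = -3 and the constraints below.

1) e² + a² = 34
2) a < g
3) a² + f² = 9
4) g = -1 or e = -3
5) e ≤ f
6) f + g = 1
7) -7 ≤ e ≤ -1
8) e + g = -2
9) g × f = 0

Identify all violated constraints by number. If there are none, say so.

Constraints 4, 8 do not hold.

1) e² + a² = (-5)² + (-3)² = 25 + 9 = 34  OK
2) a = -3, g = 1; -3 < 1  OK
3) a² + f² = (-3)² + 0² = 9 + 0 = 9  OK
4) g = 1 ≠ -1 and e = -5 ≠ -3; both disjuncts false  FAIL
5) e = -5, f = 0; -5 ≤ 0  OK
6) f + g = 0 + 1 = 1  OK
7) e = -5 lies in [-7, -1]  OK
8) e + g = -5 + 1 = -4, not -2  FAIL
9) g × f = 1 × 0 = 0  OK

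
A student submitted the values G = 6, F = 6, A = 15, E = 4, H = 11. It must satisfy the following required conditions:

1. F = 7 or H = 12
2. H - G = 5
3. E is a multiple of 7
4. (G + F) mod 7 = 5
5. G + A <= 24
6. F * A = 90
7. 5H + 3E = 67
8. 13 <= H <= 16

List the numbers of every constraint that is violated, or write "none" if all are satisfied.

1. F = 6 ≠ 7 and H = 11 ≠ 12; both disjuncts false  false
2. H - G = 11 - 6 = 5  true
3. 4 = 7*0 + 4, so 7 does not divide 4  false
4. G + F = 12; 12 mod 7 = 5  true
5. G + A = 6 + 15 = 21; 21 ≤ 24  true
6. F * A = 6 * 15 = 90  true
7. 5H + 3E = 5(11) + 3(4) = 67  true
8. H = 11 is outside [13, 16]  false

No — constraints 1, 3, 8 are not satisfied.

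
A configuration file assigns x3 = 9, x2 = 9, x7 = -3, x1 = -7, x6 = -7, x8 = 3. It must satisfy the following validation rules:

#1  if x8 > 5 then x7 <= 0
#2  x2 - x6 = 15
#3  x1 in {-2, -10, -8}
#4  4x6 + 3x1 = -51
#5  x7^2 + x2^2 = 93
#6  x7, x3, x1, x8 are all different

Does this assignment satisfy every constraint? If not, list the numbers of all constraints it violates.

#1 x8 = 3, not > 5; antecedent false, conditional vacuously true  ✓
#2 x2 - x6 = 9 - (-7) = 16, not 15  ✗
#3 x1 = -7 is not in {-2, -10, -8}  ✗
#4 4x6 + 3x1 = 4(-7) + 3(-7) = -49, not -51  ✗
#5 x7^2 + x2^2 = (-3)^2 + 9^2 = 9 + 81 = 90, not 93  ✗
#6 values -3, 9, -7, 3 are pairwise distinct  ✓

Violated: 2, 3, 4, 5.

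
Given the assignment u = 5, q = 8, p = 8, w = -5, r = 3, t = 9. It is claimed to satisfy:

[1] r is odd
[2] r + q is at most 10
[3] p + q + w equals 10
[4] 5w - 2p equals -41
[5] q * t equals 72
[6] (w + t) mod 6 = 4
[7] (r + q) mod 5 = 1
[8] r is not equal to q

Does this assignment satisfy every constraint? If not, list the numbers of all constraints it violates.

No — constraints 2, 3 are not satisfied.

[1] r = 3 is odd — holds.
[2] r + q = 3 + 8 = 11; 11 > 10, bound 10 not met — fails.
[3] p + q + w = 8 + 8 + (-5) = 11, not 10 — fails.
[4] 5w - 2p = 5(-5) - 2(8) = -41 — holds.
[5] q * t = 8 * 9 = 72 — holds.
[6] w + t = 4; 4 mod 6 = 4 — holds.
[7] r + q = 11; 11 mod 5 = 1 — holds.
[8] r = 3, q = 8; distinct — holds.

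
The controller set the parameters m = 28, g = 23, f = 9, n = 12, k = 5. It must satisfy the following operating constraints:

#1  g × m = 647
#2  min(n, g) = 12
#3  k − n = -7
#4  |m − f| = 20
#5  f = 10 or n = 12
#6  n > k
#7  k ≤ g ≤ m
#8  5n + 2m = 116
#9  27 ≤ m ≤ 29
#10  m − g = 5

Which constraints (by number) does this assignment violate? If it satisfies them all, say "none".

#1 g × m = 23 × 28 = 644, not 647  FAIL
#2 min(12, 23) = 12  OK
#3 k − n = 5 − 12 = -7  OK
#4 |28 − 9| = 19, not 20  FAIL
#5 f = 9 ≠ 10, but n = 12 = 12 (second disjunct)  OK
#6 n = 12, k = 5; 12 > 5  OK
#7 values 5 ≤ 23 ≤ 28  OK
#8 5n + 2m = 5(12) + 2(28) = 116  OK
#9 m = 28 lies in [27, 29]  OK
#10 m − g = 28 − 23 = 5  OK

The assignment fails constraints 1 and 4.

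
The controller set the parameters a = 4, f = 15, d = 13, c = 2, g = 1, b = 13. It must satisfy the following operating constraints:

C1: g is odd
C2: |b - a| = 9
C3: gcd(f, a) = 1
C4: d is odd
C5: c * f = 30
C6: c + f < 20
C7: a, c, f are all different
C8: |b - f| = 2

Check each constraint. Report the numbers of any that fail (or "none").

None — every constraint holds.

C1: g = 1 is odd — satisfied.
C2: |13 - 4| = 9 — satisfied.
C3: gcd(15, 4) = 1 — satisfied.
C4: d = 13 is odd — satisfied.
C5: c * f = 2 * 15 = 30 — satisfied.
C6: c + f = 2 + 15 = 17; 17 < 20 — satisfied.
C7: values 4, 2, 15 are pairwise distinct — satisfied.
C8: |13 - 15| = 2 — satisfied.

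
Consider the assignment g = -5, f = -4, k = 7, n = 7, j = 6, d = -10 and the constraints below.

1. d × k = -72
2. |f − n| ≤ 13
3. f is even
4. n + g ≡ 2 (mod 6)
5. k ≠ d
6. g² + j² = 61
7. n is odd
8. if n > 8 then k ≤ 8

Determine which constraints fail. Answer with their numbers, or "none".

The assignment fails constraint 1.

1. d × k = -10 × 7 = -70, not -72  FAIL
2. |-4 − 7| = 11; 11 ≤ 13  OK
3. f = -4 is even  OK
4. n + g = 2; 2 mod 6 = 2  OK
5. k = 7, d = -10; distinct  OK
6. g² + j² = (-5)² + 6² = 25 + 36 = 61  OK
7. n = 7 is odd  OK
8. n = 7, not > 8; antecedent false, conditional vacuously true  OK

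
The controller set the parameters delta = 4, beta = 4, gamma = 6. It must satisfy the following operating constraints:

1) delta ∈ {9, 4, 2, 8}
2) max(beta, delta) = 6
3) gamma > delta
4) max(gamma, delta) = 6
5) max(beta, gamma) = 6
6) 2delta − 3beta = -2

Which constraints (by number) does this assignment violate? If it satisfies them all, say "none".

1) delta = 4 is in {9, 4, 2, 8} — OK.
2) max(4, 4) = 4, not 6 — violated.
3) gamma = 6, delta = 4; 6 > 4 — OK.
4) max(6, 4) = 6 — OK.
5) max(4, 6) = 6 — OK.
6) 2delta − 3beta = 2(4) − 3(4) = -4, not -2 — violated.

Constraints 2, 6 do not hold.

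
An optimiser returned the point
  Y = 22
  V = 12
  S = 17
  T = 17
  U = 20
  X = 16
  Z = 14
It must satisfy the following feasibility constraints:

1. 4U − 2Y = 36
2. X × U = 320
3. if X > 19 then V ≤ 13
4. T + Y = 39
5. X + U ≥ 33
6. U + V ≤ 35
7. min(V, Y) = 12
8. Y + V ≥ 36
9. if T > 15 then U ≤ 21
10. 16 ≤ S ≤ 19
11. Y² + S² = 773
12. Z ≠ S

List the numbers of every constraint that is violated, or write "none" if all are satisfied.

1. 4U − 2Y = 4(20) − 2(22) = 36 — OK.
2. X × U = 16 × 20 = 320 — OK.
3. X = 16, not > 19; antecedent false, conditional vacuously true — OK.
4. T + Y = 17 + 22 = 39 — OK.
5. X + U = 16 + 20 = 36; 36 ≥ 33 — OK.
6. U + V = 20 + 12 = 32; 32 ≤ 35 — OK.
7. min(12, 22) = 12 — OK.
8. Y + V = 22 + 12 = 34; 34 < 36, bound 36 not met — violated.
9. T = 17 > 15, so we need U ≤ 21; U = 20 ≤ 21 — OK.
10. S = 17 lies in [16, 19] — OK.
11. Y² + S² = 22² + 17² = 484 + 289 = 773 — OK.
12. Z = 14, S = 17; distinct — OK.

The assignment fails constraint 8.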